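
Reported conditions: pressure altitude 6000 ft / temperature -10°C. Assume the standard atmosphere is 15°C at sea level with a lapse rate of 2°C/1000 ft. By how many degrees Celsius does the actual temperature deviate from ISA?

ISA temperature at 6000 ft = 15 − 2 × (6000/1000) = 3°C.
Deviation = OAT − ISA = -10 − 3 = -13°C.

ISA-13°C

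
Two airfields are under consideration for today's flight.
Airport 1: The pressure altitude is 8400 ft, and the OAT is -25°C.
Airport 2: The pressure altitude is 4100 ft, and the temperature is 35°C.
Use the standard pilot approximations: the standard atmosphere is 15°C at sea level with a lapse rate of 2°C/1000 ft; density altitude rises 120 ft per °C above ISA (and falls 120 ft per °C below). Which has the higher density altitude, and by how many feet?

Airport 1: ISA temp = -1.8°C, deviation -23.2°C, DA = 8400 + 120 × (-23.2) = 5616 ft.
Airport 2: ISA temp = 6.8°C, deviation +28.2°C, DA = 4100 + 120 × 28.2 = 7484 ft.
Airport 2 is higher by 7484 − 5616 = 1868 ft.

Airport 2 by 1868 ft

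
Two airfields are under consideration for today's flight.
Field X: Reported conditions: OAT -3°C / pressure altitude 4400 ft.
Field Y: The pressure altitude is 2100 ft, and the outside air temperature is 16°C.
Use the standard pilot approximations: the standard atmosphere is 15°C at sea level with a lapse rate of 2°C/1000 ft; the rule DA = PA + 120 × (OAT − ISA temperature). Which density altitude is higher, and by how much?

Field X by 572 ft

Field X: ISA temp = 6.2°C, deviation -9.2°C, DA = 4400 + 120 × (-9.2) = 3296 ft.
Field Y: ISA temp = 10.8°C, deviation +5.2°C, DA = 2100 + 120 × 5.2 = 2724 ft.
Field X is higher by 3296 − 2724 = 572 ft.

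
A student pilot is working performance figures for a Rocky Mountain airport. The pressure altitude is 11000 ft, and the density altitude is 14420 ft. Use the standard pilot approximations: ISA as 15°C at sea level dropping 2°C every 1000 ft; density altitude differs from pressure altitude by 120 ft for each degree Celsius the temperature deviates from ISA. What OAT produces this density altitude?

Density altitude − pressure altitude = 14420 − 11000 = +3420 ft.
At 120 ft/°C that is an ISA deviation of 3420/120 = +28.5°C.
ISA temperature at 11000 ft = 15 − 2 × (11000/1000) = -7°C.
OAT = ISA + deviation = -7 + (+28.5) = 21.5°C.

21.5°C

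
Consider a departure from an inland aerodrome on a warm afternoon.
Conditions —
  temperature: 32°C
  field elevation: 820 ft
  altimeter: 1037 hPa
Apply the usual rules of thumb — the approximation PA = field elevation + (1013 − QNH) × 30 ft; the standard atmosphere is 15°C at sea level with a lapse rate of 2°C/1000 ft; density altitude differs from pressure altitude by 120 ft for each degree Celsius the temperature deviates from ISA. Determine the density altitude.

Pressure altitude = 820 + (1013 − 1037) × 30 = 820 + (-720) = 100 ft.
ISA temperature at 100 ft = 15 − 2 × (100/1000) = 14.8°C.
ISA deviation = 32 − 14.8 = +17.2°C.
Density altitude = 100 + 120 × (17.2) = 2164 ft.

2164 ft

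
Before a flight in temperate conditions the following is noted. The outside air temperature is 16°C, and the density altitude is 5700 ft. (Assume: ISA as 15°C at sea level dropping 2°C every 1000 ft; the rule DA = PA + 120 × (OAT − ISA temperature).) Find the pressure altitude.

DA = PA + 120 × (OAT − (15 − 2·PA/1000)) = PA + 120·OAT − 1800 + 0.24·PA = 1.24·PA + 120·OAT − 1800.
So 1.24·PA = 5700 − 120 × 16 + 1800 = 5580.
PA = 5580 / 1.24 = 4500 ft.

4500 ft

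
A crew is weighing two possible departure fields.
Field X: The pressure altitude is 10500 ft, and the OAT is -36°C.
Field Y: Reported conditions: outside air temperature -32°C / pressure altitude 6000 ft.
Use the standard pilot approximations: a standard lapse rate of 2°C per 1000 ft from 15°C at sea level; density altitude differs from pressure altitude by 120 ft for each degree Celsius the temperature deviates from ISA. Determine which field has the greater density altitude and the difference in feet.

Field X: ISA temp = -6°C, deviation -30°C, DA = 10500 + 120 × (-30) = 6900 ft.
Field Y: ISA temp = 3°C, deviation -35°C, DA = 6000 + 120 × (-35) = 1800 ft.
Field X is higher by 6900 − 1800 = 5100 ft.

Field X by 5100 ft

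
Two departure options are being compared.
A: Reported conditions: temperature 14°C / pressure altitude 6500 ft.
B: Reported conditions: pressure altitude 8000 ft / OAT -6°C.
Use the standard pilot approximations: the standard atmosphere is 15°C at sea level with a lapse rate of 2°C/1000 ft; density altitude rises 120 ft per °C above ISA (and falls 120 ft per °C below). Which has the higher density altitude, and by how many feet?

A by 540 ft

A: ISA temp = 2°C, deviation +12°C, DA = 6500 + 120 × 12 = 7940 ft.
B: ISA temp = -1°C, deviation -5°C, DA = 8000 + 120 × (-5) = 7400 ft.
A is higher by 7940 − 7400 = 540 ft.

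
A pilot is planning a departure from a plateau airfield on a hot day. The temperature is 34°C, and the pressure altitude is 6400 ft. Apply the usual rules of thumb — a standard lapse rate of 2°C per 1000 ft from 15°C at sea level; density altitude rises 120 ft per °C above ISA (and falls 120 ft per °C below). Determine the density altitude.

10216 ft

ISA temperature at 6400 ft = 15 − 2 × (6400/1000) = 2.2°C.
ISA deviation = 34 − 2.2 = +31.8°C.
Density altitude = 6400 + 120 × (31.8) = 6400 + (+3816) = 10216 ft.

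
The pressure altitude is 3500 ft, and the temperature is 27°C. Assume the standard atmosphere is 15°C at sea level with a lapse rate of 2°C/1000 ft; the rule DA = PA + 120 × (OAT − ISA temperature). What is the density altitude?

ISA temperature at 3500 ft = 15 − 2 × (3500/1000) = 8°C.
ISA deviation = 27 − 8 = +19°C.
Density altitude = 3500 + 120 × (19) = 3500 + (+2280) = 5780 ft.

5780 ft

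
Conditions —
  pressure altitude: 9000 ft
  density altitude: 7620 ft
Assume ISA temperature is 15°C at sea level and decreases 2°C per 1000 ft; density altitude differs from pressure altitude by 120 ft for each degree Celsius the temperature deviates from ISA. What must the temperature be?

-14.5°C

Density altitude − pressure altitude = 7620 − 9000 = -1380 ft.
At 120 ft/°C that is an ISA deviation of -1380/120 = -11.5°C.
ISA temperature at 9000 ft = 15 − 2 × (9000/1000) = -3°C.
OAT = ISA + deviation = -3 + (-11.5) = -14.5°C.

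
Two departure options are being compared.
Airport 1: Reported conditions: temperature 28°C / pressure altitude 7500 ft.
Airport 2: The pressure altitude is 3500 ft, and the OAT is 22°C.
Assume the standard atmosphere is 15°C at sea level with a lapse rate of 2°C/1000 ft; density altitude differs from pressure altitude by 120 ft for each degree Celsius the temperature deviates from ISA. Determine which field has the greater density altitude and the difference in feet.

Airport 1 by 5680 ft

Airport 1: ISA temp = 0°C, deviation +28°C, DA = 7500 + 120 × 28 = 10860 ft.
Airport 2: ISA temp = 8°C, deviation +14°C, DA = 3500 + 120 × 14 = 5180 ft.
Airport 1 is higher by 10860 − 5180 = 5680 ft.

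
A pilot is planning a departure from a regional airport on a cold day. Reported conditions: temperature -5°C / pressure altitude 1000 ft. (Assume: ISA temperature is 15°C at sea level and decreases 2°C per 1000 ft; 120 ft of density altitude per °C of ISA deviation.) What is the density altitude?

ISA temperature at 1000 ft = 15 − 2 × (1000/1000) = 13°C.
ISA deviation = -5 − 13 = -18°C.
Density altitude = 1000 + 120 × (-18) = 1000 + (-2160) = -1160 ft.

-1160 ft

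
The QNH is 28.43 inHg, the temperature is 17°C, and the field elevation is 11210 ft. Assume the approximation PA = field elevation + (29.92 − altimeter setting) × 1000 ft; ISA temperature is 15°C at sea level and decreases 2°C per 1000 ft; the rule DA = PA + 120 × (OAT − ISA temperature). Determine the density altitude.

Pressure altitude = 11210 + (29.92 − 28.43) × 1000 = 11210 + (+1490) = 12700 ft.
ISA temperature at 12700 ft = 15 − 2 × (12700/1000) = -10.4°C.
ISA deviation = 17 − (-10.4) = +27.4°C.
Density altitude = 12700 + 120 × (27.4) = 15988 ft.

15988 ft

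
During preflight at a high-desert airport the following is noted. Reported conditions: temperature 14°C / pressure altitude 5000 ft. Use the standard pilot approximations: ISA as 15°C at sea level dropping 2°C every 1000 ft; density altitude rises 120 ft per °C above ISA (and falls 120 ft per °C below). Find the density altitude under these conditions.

6080 ft

ISA temperature at 5000 ft = 15 − 2 × (5000/1000) = 5°C.
ISA deviation = 14 − 5 = +9°C.
Density altitude = 5000 + 120 × (9) = 5000 + (+1080) = 6080 ft.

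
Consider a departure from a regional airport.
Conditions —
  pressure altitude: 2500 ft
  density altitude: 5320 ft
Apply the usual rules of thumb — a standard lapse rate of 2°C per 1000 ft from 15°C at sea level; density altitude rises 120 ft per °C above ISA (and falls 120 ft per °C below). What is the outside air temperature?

Density altitude − pressure altitude = 5320 − 2500 = +2820 ft.
At 120 ft/°C that is an ISA deviation of 2820/120 = +23.5°C.
ISA temperature at 2500 ft = 15 − 2 × (2500/1000) = 10°C.
OAT = ISA + deviation = 10 + (+23.5) = 33.5°C.

33.5°C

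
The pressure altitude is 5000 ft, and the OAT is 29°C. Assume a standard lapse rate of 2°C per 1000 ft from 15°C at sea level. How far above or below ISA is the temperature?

ISA+24°C

ISA temperature at 5000 ft = 15 − 2 × (5000/1000) = 5°C.
Deviation = OAT − ISA = 29 − 5 = +24°C.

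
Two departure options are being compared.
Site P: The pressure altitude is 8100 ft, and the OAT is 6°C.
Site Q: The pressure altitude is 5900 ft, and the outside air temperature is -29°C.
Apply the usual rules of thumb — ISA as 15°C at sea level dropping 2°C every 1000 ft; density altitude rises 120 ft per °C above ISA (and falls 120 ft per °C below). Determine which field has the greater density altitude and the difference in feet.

Site P by 6928 ft

Site P: ISA temp = -1.2°C, deviation +7.2°C, DA = 8100 + 120 × 7.2 = 8964 ft.
Site Q: ISA temp = 3.2°C, deviation -32.2°C, DA = 5900 + 120 × (-32.2) = 2036 ft.
Site P is higher by 8964 − 2036 = 6928 ft.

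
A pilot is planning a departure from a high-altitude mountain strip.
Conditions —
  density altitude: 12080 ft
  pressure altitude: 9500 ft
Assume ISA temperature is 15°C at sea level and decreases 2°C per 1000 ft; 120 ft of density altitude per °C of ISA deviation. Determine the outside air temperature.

17.5°C

Density altitude − pressure altitude = 12080 − 9500 = +2580 ft.
At 120 ft/°C that is an ISA deviation of 2580/120 = +21.5°C.
ISA temperature at 9500 ft = 15 − 2 × (9500/1000) = -4°C.
OAT = ISA + deviation = -4 + (+21.5) = 17.5°C.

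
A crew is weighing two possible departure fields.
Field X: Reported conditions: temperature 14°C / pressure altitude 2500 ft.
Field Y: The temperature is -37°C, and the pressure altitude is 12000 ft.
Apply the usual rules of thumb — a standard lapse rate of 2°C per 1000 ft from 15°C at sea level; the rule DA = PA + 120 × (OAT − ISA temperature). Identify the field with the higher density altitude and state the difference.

Field Y by 5660 ft

Field X: ISA temp = 10°C, deviation +4°C, DA = 2500 + 120 × 4 = 2980 ft.
Field Y: ISA temp = -9°C, deviation -28°C, DA = 12000 + 120 × (-28) = 8640 ft.
Field Y is higher by 8640 − 2980 = 5660 ft.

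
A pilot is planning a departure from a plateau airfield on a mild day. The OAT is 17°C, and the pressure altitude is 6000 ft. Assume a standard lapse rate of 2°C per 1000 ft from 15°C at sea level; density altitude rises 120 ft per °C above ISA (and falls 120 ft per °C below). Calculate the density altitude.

7680 ft

ISA temperature at 6000 ft = 15 − 2 × (6000/1000) = 3°C.
ISA deviation = 17 − 3 = +14°C.
Density altitude = 6000 + 120 × (14) = 6000 + (+1680) = 7680 ft.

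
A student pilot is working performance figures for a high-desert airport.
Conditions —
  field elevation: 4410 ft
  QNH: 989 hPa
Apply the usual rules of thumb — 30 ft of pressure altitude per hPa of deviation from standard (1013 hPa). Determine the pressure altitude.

Pressure correction = (1013 − 989) × 30 = +720 ft.
Pressure altitude = 4410 + (+720) = 5130 ft.

5130 ft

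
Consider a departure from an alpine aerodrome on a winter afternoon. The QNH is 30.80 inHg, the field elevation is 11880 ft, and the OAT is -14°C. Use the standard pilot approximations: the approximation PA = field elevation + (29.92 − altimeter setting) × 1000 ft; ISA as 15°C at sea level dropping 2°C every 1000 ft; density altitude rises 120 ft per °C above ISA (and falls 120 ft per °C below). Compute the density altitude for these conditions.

10160 ft

Pressure altitude = 11880 + (29.92 − 30.80) × 1000 = 11880 + (-880) = 11000 ft.
ISA temperature at 11000 ft = 15 − 2 × (11000/1000) = -7°C.
ISA deviation = -14 − (-7) = -7°C.
Density altitude = 11000 + 120 × (-7) = 10160 ft.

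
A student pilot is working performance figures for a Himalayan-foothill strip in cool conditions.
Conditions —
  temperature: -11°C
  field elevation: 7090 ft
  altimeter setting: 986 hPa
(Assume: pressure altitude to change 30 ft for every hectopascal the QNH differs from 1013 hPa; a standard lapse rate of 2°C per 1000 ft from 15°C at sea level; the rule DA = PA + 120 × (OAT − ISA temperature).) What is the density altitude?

6676 ft

Pressure altitude = 7090 + (1013 − 986) × 30 = 7090 + (+810) = 7900 ft.
ISA temperature at 7900 ft = 15 − 2 × (7900/1000) = -0.8°C.
ISA deviation = -11 − (-0.8) = -10.2°C.
Density altitude = 7900 + 120 × (-10.2) = 6676 ft.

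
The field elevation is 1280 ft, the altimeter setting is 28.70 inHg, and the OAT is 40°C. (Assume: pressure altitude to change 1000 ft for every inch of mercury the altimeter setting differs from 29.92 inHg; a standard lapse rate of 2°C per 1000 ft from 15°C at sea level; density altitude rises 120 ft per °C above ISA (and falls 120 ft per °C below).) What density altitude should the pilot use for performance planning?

6100 ft

Pressure altitude = 1280 + (29.92 − 28.70) × 1000 = 1280 + (+1220) = 2500 ft.
ISA temperature at 2500 ft = 15 − 2 × (2500/1000) = 10°C.
ISA deviation = 40 − 10 = +30°C.
Density altitude = 2500 + 120 × (30) = 6100 ft.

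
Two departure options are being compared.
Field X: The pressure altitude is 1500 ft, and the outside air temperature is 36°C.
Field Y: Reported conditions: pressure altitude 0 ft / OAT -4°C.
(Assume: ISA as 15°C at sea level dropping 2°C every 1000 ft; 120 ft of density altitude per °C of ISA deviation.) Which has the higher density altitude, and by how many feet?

Field X: ISA temp = 12°C, deviation +24°C, DA = 1500 + 120 × 24 = 4380 ft.
Field Y: ISA temp = 15°C, deviation -19°C, DA = 0 + 120 × (-19) = -2280 ft.
Field X is higher by 4380 − (-2280) = 6660 ft.

Field X by 6660 ft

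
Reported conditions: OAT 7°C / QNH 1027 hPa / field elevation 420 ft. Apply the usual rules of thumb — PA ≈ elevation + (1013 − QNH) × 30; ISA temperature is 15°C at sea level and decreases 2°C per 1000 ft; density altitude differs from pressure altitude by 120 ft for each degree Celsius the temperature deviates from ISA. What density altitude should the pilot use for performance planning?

-960 ft

Pressure altitude = 420 + (1013 − 1027) × 30 = 420 + (-420) = 0 ft.
ISA temperature at 0 ft = 15 − 2 × (0/1000) = 15°C.
ISA deviation = 7 − 15 = -8°C.
Density altitude = 0 + 120 × (-8) = -960 ft.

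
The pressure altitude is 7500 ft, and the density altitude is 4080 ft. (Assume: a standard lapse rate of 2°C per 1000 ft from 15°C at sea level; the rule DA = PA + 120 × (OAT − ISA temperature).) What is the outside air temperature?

-28.5°C

Density altitude − pressure altitude = 4080 − 7500 = -3420 ft.
At 120 ft/°C that is an ISA deviation of -3420/120 = -28.5°C.
ISA temperature at 7500 ft = 15 − 2 × (7500/1000) = 0°C.
OAT = ISA + deviation = 0 + (-28.5) = -28.5°C.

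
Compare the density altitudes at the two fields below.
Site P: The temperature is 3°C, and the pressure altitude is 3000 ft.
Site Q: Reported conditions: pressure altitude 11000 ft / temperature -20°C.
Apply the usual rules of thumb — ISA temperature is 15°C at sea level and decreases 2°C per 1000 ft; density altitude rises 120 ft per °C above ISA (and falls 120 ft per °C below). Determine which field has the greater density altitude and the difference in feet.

Site Q by 7160 ft

Site P: ISA temp = 9°C, deviation -6°C, DA = 3000 + 120 × (-6) = 2280 ft.
Site Q: ISA temp = -7°C, deviation -13°C, DA = 11000 + 120 × (-13) = 9440 ft.
Site Q is higher by 9440 − 2280 = 7160 ft.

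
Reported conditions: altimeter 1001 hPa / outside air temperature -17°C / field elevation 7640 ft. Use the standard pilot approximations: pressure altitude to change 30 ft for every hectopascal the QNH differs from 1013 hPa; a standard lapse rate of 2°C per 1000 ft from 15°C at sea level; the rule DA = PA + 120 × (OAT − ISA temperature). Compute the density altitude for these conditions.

Pressure altitude = 7640 + (1013 − 1001) × 30 = 7640 + (+360) = 8000 ft.
ISA temperature at 8000 ft = 15 − 2 × (8000/1000) = -1°C.
ISA deviation = -17 − (-1) = -16°C.
Density altitude = 8000 + 120 × (-16) = 6080 ft.

6080 ft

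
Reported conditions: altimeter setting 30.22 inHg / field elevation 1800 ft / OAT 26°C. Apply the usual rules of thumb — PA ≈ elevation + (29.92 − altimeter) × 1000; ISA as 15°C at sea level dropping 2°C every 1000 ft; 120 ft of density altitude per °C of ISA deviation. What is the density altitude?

Pressure altitude = 1800 + (29.92 − 30.22) × 1000 = 1800 + (-300) = 1500 ft.
ISA temperature at 1500 ft = 15 − 2 × (1500/1000) = 12°C.
ISA deviation = 26 − 12 = +14°C.
Density altitude = 1500 + 120 × (14) = 3180 ft.

3180 ft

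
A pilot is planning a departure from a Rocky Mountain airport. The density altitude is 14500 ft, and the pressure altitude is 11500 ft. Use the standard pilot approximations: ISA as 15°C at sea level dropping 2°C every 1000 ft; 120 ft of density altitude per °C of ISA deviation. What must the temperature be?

17°C

Density altitude − pressure altitude = 14500 − 11500 = +3000 ft.
At 120 ft/°C that is an ISA deviation of 3000/120 = +25°C.
ISA temperature at 11500 ft = 15 − 2 × (11500/1000) = -8°C.
OAT = ISA + deviation = -8 + (+25) = 17°C.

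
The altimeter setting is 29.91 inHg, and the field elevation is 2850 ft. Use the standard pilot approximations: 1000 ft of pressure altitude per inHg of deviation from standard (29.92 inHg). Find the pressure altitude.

2860 ft

Pressure correction = (29.92 − 29.91) × 1000 = +10 ft.
Pressure altitude = 2850 + (+10) = 2860 ft.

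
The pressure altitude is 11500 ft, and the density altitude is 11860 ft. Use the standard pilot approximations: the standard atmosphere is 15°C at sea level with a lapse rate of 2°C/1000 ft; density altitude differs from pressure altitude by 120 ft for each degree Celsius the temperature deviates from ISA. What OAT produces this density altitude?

-5°C

Density altitude − pressure altitude = 11860 − 11500 = +360 ft.
At 120 ft/°C that is an ISA deviation of 360/120 = +3°C.
ISA temperature at 11500 ft = 15 − 2 × (11500/1000) = -8°C.
OAT = ISA + deviation = -8 + (+3) = -5°C.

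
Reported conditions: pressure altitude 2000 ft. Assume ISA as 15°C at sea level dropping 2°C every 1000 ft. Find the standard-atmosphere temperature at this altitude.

11°C

ISA temperature = 15 − 2 × (2000/1000) = 15 − 4 = 11°C.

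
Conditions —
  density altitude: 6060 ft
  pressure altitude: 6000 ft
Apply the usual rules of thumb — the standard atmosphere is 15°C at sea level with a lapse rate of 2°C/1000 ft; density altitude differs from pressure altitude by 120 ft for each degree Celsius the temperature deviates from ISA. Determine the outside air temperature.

Density altitude − pressure altitude = 6060 − 6000 = +60 ft.
At 120 ft/°C that is an ISA deviation of 60/120 = +0.5°C.
ISA temperature at 6000 ft = 15 − 2 × (6000/1000) = 3°C.
OAT = ISA + deviation = 3 + (+0.5) = 3.5°C.

3.5°C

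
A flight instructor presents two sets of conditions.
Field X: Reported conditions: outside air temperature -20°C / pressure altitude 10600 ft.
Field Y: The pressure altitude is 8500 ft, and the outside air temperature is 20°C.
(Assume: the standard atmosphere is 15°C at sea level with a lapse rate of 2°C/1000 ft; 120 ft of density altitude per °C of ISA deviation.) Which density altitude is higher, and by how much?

Field Y by 2196 ft

Field X: ISA temp = -6.2°C, deviation -13.8°C, DA = 10600 + 120 × (-13.8) = 8944 ft.
Field Y: ISA temp = -2°C, deviation +22°C, DA = 8500 + 120 × 22 = 11140 ft.
Field Y is higher by 11140 − 8944 = 2196 ft.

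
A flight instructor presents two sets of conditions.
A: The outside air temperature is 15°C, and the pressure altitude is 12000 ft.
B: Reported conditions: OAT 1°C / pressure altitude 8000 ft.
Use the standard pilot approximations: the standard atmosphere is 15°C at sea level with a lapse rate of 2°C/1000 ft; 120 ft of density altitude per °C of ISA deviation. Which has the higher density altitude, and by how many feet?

A: ISA temp = -9°C, deviation +24°C, DA = 12000 + 120 × 24 = 14880 ft.
B: ISA temp = -1°C, deviation +2°C, DA = 8000 + 120 × 2 = 8240 ft.
A is higher by 14880 − 8240 = 6640 ft.

A by 6640 ft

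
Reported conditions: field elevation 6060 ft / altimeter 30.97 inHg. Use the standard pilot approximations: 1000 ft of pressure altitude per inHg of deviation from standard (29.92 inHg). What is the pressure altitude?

Pressure correction = (29.92 − 30.97) × 1000 = -1050 ft.
Pressure altitude = 6060 + (-1050) = 5010 ft.

5010 ft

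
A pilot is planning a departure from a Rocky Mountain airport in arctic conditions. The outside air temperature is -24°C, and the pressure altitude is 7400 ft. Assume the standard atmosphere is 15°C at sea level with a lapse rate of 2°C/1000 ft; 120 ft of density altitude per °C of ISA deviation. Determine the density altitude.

ISA temperature at 7400 ft = 15 − 2 × (7400/1000) = 0.2°C.
ISA deviation = -24 − 0.2 = -24.2°C.
Density altitude = 7400 + 120 × (-24.2) = 7400 + (-2904) = 4496 ft.

4496 ft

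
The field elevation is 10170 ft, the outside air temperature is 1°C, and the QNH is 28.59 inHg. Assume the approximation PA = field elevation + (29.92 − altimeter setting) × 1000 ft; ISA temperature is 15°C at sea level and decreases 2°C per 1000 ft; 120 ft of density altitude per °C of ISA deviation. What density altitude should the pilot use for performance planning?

12580 ft

Pressure altitude = 10170 + (29.92 − 28.59) × 1000 = 10170 + (+1330) = 11500 ft.
ISA temperature at 11500 ft = 15 − 2 × (11500/1000) = -8°C.
ISA deviation = 1 − (-8) = +9°C.
Density altitude = 11500 + 120 × (9) = 12580 ft.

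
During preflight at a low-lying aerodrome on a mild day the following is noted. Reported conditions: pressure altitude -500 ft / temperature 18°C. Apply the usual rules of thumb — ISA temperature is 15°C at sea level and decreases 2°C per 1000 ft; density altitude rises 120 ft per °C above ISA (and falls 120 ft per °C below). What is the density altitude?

ISA temperature at -500 ft = 15 − 2 × (-500/1000) = 16°C.
ISA deviation = 18 − 16 = +2°C.
Density altitude = -500 + 120 × (2) = -500 + (+240) = -260 ft.

-260 ft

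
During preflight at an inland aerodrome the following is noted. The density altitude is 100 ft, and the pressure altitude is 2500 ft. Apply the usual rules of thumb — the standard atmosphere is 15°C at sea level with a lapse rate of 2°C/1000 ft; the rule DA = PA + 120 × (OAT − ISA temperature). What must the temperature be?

Density altitude − pressure altitude = 100 − 2500 = -2400 ft.
At 120 ft/°C that is an ISA deviation of -2400/120 = -20°C.
ISA temperature at 2500 ft = 15 − 2 × (2500/1000) = 10°C.
OAT = ISA + deviation = 10 + (-20) = -10°C.

-10°C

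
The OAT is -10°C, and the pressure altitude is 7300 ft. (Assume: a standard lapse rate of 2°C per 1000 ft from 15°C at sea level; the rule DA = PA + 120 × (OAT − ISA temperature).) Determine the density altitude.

ISA temperature at 7300 ft = 15 − 2 × (7300/1000) = 0.4°C.
ISA deviation = -10 − 0.4 = -10.4°C.
Density altitude = 7300 + 120 × (-10.4) = 7300 + (-1248) = 6052 ft.

6052 ft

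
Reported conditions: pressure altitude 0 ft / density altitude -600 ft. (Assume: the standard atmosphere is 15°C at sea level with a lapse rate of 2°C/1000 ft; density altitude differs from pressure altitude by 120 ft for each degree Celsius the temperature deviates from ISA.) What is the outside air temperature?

Density altitude − pressure altitude = -600 − 0 = -600 ft.
At 120 ft/°C that is an ISA deviation of -600/120 = -5°C.
ISA temperature at 0 ft = 15 − 2 × (0/1000) = 15°C.
OAT = ISA + deviation = 15 + (-5) = 10°C.

10°C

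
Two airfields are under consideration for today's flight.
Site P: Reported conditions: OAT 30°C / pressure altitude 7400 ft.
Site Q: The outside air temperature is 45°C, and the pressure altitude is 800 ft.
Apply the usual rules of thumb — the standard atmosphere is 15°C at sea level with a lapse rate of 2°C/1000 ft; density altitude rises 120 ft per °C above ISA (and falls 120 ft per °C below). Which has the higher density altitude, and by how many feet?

Site P: ISA temp = 0.2°C, deviation +29.8°C, DA = 7400 + 120 × 29.8 = 10976 ft.
Site Q: ISA temp = 13.4°C, deviation +31.6°C, DA = 800 + 120 × 31.6 = 4592 ft.
Site P is higher by 10976 − 4592 = 6384 ft.

Site P by 6384 ft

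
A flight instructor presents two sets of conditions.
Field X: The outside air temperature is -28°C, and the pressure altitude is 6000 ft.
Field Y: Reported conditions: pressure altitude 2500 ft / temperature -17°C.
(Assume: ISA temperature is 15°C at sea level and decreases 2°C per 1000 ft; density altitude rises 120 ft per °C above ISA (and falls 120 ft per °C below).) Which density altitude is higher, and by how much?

Field X: ISA temp = 3°C, deviation -31°C, DA = 6000 + 120 × (-31) = 2280 ft.
Field Y: ISA temp = 10°C, deviation -27°C, DA = 2500 + 120 × (-27) = -740 ft.
Field X is higher by 2280 − (-740) = 3020 ft.

Field X by 3020 ft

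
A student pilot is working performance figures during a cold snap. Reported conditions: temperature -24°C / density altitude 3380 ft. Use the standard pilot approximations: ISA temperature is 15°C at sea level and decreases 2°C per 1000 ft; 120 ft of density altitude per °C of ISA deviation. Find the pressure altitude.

DA = PA + 120 × (OAT − (15 − 2·PA/1000)) = PA + 120·OAT − 1800 + 0.24·PA = 1.24·PA + 120·OAT − 1800.
So 1.24·PA = 3380 − 120 × (-24) + 1800 = 8060.
PA = 8060 / 1.24 = 6500 ft.

6500 ft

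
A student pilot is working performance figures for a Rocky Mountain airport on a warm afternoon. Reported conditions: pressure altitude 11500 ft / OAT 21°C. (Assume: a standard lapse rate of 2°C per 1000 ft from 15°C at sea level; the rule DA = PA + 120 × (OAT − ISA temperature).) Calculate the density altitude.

14980 ft

ISA temperature at 11500 ft = 15 − 2 × (11500/1000) = -8°C.
ISA deviation = 21 − (-8) = +29°C.
Density altitude = 11500 + 120 × (29) = 11500 + (+3480) = 14980 ft.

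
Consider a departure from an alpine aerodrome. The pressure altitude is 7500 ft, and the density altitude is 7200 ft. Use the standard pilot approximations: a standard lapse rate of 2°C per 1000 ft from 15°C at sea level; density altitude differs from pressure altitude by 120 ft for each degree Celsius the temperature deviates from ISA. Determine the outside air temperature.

Density altitude − pressure altitude = 7200 − 7500 = -300 ft.
At 120 ft/°C that is an ISA deviation of -300/120 = -2.5°C.
ISA temperature at 7500 ft = 15 − 2 × (7500/1000) = 0°C.
OAT = ISA + deviation = 0 + (-2.5) = -2.5°C.

-2.5°C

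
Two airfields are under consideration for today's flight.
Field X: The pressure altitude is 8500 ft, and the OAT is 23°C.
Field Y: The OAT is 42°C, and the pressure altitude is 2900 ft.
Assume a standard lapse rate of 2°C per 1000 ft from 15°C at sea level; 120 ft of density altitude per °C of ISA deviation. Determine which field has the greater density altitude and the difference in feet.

Field X by 4664 ft

Field X: ISA temp = -2°C, deviation +25°C, DA = 8500 + 120 × 25 = 11500 ft.
Field Y: ISA temp = 9.2°C, deviation +32.8°C, DA = 2900 + 120 × 32.8 = 6836 ft.
Field X is higher by 11500 − 6836 = 4664 ft.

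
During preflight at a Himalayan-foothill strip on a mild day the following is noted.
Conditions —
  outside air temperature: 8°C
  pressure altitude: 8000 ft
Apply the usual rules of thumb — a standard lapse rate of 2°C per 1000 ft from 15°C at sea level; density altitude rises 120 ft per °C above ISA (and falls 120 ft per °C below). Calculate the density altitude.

9080 ft

ISA temperature at 8000 ft = 15 − 2 × (8000/1000) = -1°C.
ISA deviation = 8 − (-1) = +9°C.
Density altitude = 8000 + 120 × (9) = 8000 + (+1080) = 9080 ft.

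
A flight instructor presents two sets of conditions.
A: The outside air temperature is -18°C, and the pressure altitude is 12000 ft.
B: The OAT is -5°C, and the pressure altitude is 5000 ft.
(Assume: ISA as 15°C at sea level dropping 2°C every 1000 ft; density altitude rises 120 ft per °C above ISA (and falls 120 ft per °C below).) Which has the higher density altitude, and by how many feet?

A by 7120 ft

A: ISA temp = -9°C, deviation -9°C, DA = 12000 + 120 × (-9) = 10920 ft.
B: ISA temp = 5°C, deviation -10°C, DA = 5000 + 120 × (-10) = 3800 ft.
A is higher by 10920 − 3800 = 7120 ft.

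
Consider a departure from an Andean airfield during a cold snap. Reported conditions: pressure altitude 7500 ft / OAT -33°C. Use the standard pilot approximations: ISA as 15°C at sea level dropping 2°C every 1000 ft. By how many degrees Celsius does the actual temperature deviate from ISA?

ISA-33°C

ISA temperature at 7500 ft = 15 − 2 × (7500/1000) = 0°C.
Deviation = OAT − ISA = -33 − 0 = -33°C.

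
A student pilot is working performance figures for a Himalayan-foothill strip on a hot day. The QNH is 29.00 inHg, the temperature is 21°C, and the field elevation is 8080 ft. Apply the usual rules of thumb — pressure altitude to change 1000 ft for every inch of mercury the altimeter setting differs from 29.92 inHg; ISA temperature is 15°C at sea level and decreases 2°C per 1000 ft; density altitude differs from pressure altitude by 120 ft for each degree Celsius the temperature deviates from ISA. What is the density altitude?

Pressure altitude = 8080 + (29.92 − 29.00) × 1000 = 8080 + (+920) = 9000 ft.
ISA temperature at 9000 ft = 15 − 2 × (9000/1000) = -3°C.
ISA deviation = 21 − (-3) = +24°C.
Density altitude = 9000 + 120 × (24) = 11880 ft.

11880 ft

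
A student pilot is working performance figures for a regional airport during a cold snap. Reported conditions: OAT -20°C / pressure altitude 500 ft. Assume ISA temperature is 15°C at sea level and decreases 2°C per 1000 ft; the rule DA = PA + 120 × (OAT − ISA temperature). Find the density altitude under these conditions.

ISA temperature at 500 ft = 15 − 2 × (500/1000) = 14°C.
ISA deviation = -20 − 14 = -34°C.
Density altitude = 500 + 120 × (-34) = 500 + (-4080) = -3580 ft.

-3580 ft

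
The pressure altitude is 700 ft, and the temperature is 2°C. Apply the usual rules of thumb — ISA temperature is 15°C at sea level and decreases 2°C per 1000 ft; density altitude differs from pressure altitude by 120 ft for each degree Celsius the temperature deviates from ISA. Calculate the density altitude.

ISA temperature at 700 ft = 15 − 2 × (700/1000) = 13.6°C.
ISA deviation = 2 − 13.6 = -11.6°C.
Density altitude = 700 + 120 × (-11.6) = 700 + (-1392) = -692 ft.

-692 ft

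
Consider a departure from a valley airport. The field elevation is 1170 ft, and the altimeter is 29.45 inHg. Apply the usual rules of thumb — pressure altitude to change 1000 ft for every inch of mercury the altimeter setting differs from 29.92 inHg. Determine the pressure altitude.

1640 ft

Pressure correction = (29.92 − 29.45) × 1000 = +470 ft.
Pressure altitude = 1170 + (+470) = 1640 ft.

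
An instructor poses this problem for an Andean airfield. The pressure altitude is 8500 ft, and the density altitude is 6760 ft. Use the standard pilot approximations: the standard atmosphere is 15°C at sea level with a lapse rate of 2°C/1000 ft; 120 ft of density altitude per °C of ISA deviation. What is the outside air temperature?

Density altitude − pressure altitude = 6760 − 8500 = -1740 ft.
At 120 ft/°C that is an ISA deviation of -1740/120 = -14.5°C.
ISA temperature at 8500 ft = 15 − 2 × (8500/1000) = -2°C.
OAT = ISA + deviation = -2 + (-14.5) = -16.5°C.

-16.5°C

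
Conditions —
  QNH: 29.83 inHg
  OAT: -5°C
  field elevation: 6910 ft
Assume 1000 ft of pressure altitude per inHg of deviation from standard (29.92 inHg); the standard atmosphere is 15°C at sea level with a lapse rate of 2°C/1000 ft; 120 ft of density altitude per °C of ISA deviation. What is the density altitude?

Pressure altitude = 6910 + (29.92 − 29.83) × 1000 = 6910 + (+90) = 7000 ft.
ISA temperature at 7000 ft = 15 − 2 × (7000/1000) = 1°C.
ISA deviation = -5 − 1 = -6°C.
Density altitude = 7000 + 120 × (-6) = 6280 ft.

6280 ft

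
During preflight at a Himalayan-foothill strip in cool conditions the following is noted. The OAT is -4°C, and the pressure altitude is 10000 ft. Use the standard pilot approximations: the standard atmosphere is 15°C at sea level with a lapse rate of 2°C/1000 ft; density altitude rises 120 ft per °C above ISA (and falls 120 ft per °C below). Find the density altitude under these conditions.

ISA temperature at 10000 ft = 15 − 2 × (10000/1000) = -5°C.
ISA deviation = -4 − (-5) = +1°C.
Density altitude = 10000 + 120 × (1) = 10000 + (+120) = 10120 ft.

10120 ft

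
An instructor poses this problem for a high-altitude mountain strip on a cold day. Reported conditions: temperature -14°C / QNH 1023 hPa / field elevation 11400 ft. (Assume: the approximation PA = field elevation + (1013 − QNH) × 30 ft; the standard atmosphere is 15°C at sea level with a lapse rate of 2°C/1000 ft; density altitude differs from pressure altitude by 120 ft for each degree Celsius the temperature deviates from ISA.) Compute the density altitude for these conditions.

Pressure altitude = 11400 + (1013 − 1023) × 30 = 11400 + (-300) = 11100 ft.
ISA temperature at 11100 ft = 15 − 2 × (11100/1000) = -7.2°C.
ISA deviation = -14 − (-7.2) = -6.8°C.
Density altitude = 11100 + 120 × (-6.8) = 10284 ft.

10284 ft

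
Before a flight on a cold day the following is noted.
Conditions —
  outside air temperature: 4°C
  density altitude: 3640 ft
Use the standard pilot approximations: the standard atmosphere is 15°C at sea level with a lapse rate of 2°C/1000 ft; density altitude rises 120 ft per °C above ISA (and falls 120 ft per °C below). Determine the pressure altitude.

4000 ft

DA = PA + 120 × (OAT − (15 − 2·PA/1000)) = PA + 120·OAT − 1800 + 0.24·PA = 1.24·PA + 120·OAT − 1800.
So 1.24·PA = 3640 − 120 × 4 + 1800 = 4960.
PA = 4960 / 1.24 = 4000 ft.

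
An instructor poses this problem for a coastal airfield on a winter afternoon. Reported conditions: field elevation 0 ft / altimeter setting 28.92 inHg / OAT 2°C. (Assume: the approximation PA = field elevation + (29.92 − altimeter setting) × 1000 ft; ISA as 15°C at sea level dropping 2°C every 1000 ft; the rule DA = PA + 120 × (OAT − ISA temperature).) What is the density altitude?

Pressure altitude = 0 + (29.92 − 28.92) × 1000 = 0 + (+1000) = 1000 ft.
ISA temperature at 1000 ft = 15 − 2 × (1000/1000) = 13°C.
ISA deviation = 2 − 13 = -11°C.
Density altitude = 1000 + 120 × (-11) = -320 ft.

-320 ft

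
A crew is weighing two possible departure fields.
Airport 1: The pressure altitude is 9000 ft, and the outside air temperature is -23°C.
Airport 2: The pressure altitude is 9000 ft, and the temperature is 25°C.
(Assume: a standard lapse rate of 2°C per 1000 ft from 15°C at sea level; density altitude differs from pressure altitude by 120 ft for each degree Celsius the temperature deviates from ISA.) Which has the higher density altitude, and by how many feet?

Airport 2 by 5760 ft

Airport 1: ISA temp = -3°C, deviation -20°C, DA = 9000 + 120 × (-20) = 6600 ft.
Airport 2: ISA temp = -3°C, deviation +28°C, DA = 9000 + 120 × 28 = 12360 ft.
Airport 2 is higher by 12360 − 6600 = 5760 ft.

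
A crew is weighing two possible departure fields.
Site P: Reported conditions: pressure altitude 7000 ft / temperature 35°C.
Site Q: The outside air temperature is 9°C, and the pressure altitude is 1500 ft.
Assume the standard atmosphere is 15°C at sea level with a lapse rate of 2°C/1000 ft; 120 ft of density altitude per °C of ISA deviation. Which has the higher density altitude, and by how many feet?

Site P: ISA temp = 1°C, deviation +34°C, DA = 7000 + 120 × 34 = 11080 ft.
Site Q: ISA temp = 12°C, deviation -3°C, DA = 1500 + 120 × (-3) = 1140 ft.
Site P is higher by 11080 − 1140 = 9940 ft.

Site P by 9940 ft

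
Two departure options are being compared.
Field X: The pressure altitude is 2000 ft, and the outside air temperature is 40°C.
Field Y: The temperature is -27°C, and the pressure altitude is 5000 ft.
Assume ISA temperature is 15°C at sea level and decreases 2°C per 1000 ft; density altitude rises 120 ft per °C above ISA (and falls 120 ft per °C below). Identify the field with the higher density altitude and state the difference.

Field X by 4320 ft

Field X: ISA temp = 11°C, deviation +29°C, DA = 2000 + 120 × 29 = 5480 ft.
Field Y: ISA temp = 5°C, deviation -32°C, DA = 5000 + 120 × (-32) = 1160 ft.
Field X is higher by 5480 − 1160 = 4320 ft.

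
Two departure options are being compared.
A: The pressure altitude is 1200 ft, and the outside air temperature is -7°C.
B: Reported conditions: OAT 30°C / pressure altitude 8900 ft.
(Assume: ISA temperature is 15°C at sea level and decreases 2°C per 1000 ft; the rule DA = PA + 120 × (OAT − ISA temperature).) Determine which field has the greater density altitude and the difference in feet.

B by 13988 ft

A: ISA temp = 12.6°C, deviation -19.6°C, DA = 1200 + 120 × (-19.6) = -1152 ft.
B: ISA temp = -2.8°C, deviation +32.8°C, DA = 8900 + 120 × 32.8 = 12836 ft.
B is higher by 12836 − (-1152) = 13988 ft.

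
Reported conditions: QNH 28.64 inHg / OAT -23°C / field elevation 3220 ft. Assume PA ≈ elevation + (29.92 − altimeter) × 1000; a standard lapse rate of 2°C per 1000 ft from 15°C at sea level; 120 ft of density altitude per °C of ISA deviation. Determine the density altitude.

1020 ft

Pressure altitude = 3220 + (29.92 − 28.64) × 1000 = 3220 + (+1280) = 4500 ft.
ISA temperature at 4500 ft = 15 − 2 × (4500/1000) = 6°C.
ISA deviation = -23 − 6 = -29°C.
Density altitude = 4500 + 120 × (-29) = 1020 ft.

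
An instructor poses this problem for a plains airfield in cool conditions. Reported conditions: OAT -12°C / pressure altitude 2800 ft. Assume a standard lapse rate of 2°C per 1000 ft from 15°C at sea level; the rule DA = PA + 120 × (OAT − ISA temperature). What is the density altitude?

ISA temperature at 2800 ft = 15 − 2 × (2800/1000) = 9.4°C.
ISA deviation = -12 − 9.4 = -21.4°C.
Density altitude = 2800 + 120 × (-21.4) = 2800 + (-2568) = 232 ft.

232 ft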